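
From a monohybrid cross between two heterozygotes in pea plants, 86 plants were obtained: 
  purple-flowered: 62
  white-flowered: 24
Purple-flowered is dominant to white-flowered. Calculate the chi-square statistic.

For a monohybrid cross between heterozygotes with complete dominance, the expected phenotypic ratio is 3:1.
Under the 3:1 hypothesis (Σ ratio = 4, N = 86):
  purple-flowered: 86 × 3/4 = 64.5
  white-flowered: 86 × 1/4 = 21.5
χ² = Σ (O − E)² / E
  purple-flowered: (62 − 64.5)² / 64.5 = 0.0969
  white-flowered: (24 − 21.5)² / 21.5 = 0.2907
χ² = 0.0969 + 0.2907 = 0.3876 ≈ 0.388

0.388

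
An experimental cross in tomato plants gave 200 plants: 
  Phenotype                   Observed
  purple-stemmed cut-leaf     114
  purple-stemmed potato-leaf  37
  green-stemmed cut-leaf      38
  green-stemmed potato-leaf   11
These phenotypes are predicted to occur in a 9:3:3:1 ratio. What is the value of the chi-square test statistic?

0.213

Total ratio parts = 16. Expected numbers out of 200:
  purple-stemmed cut-leaf: 200 × 9/16 = 112.5
  purple-stemmed potato-leaf: 200 × 3/16 = 37.5
  green-stemmed cut-leaf: 200 × 3/16 = 37.5
  green-stemmed potato-leaf: 200 × 1/16 = 12.5
χ² = Σ (O − E)² / E
  purple-stemmed cut-leaf: (114 − 112.5)² / 112.5 = 0.0200
  purple-stemmed potato-leaf: (37 − 37.5)² / 37.5 = 0.0067
  green-stemmed cut-leaf: (38 − 37.5)² / 37.5 = 0.0067
  green-stemmed potato-leaf: (11 − 12.5)² / 12.5 = 0.1800
χ² = 0.0200 + 0.0067 + 0.0067 + 0.1800 = 0.2134 ≈ 0.213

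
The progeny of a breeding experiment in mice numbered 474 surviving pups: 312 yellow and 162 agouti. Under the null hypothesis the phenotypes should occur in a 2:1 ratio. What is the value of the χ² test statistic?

0.152

The 2:1 ratio has 3 parts, so with N = 474 the expected counts are:
  yellow: 474 × 2/3 = 316
  agouti: 474 × 1/3 = 158
χ² = Σ (O − E)² / E
  yellow: (312 − 316)² / 316 = 0.0506
  agouti: (162 − 158)² / 158 = 0.1013
χ² = 0.0506 + 0.1013 = 0.1519 ≈ 0.152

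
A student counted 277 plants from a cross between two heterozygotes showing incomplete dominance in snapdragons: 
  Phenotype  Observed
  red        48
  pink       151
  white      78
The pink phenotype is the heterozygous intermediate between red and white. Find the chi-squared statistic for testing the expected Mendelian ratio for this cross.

With incomplete dominance, a heterozygote × heterozygote cross gives a 1:2:1 phenotypic ratio.
Under the 1:2:1 hypothesis (Σ ratio = 4, N = 277):
  red: 277 × 1/4 = 69.25
  pink: 277 × 2/4 = 138.5
  white: 277 × 1/4 = 69.25
χ² = Σ (O − E)² / E
  red: (48 − 69.25)² / 69.25 = 6.5208
  pink: (151 − 138.5)² / 138.5 = 1.1282
  white: (78 − 69.25)² / 69.25 = 1.1056
χ² = 6.5208 + 1.1282 + 1.1056 = 8.7546 ≈ 8.755

8.755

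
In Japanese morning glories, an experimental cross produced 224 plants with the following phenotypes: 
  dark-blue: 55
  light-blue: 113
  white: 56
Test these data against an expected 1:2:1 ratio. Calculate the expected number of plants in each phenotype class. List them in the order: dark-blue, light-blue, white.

56, 112, 56

Under the 1:2:1 hypothesis (Σ ratio = 4, N = 224):
  dark-blue: 224 × 1/4 = 56
  light-blue: 224 × 2/4 = 112
  white: 224 × 1/4 = 56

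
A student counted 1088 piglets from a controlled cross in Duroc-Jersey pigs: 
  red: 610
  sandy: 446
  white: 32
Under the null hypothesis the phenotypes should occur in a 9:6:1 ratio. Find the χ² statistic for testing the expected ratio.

22.605

Expected counts for N = 1088 under a 9:6:1 ratio (total parts = 16):
  red: 1088 × 9/16 = 612
  sandy: 1088 × 6/16 = 408
  white: 1088 × 1/16 = 68
χ² = Σ (O − E)² / E
  red: (610 − 612)² / 612 = 0.0065
  sandy: (446 − 408)² / 408 = 3.5392
  white: (32 − 68)² / 68 = 19.0588
χ² = 0.0065 + 3.5392 + 19.0588 = 22.6045 ≈ 22.605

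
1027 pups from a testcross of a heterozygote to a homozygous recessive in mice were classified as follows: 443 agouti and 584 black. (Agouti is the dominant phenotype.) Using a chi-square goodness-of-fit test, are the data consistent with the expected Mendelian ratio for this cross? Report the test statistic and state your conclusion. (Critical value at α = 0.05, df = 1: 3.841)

A testcross of a heterozygote (Aa × aa) gives a 1:1 phenotypic ratio.
Total ratio parts = 2. Expected numbers out of 1027:
  agouti: 1027 × 1/2 = 513.5
  black: 1027 × 1/2 = 513.5
χ² = Σ (O − E)² / E
  agouti: (443 − 513.5)² / 513.5 = 9.6792
  black: (584 − 513.5)² / 513.5 = 9.6792
χ² = 9.6792 + 9.6792 = 19.3584 ≈ 19.358
Degrees of freedom = 2 − 1 = 1; critical value at α = 0.05 is 3.841.
Since 19.358 > 3.841, we reject the null hypothesis — the data do not fit the 1:1 ratio.

19.358; not consistent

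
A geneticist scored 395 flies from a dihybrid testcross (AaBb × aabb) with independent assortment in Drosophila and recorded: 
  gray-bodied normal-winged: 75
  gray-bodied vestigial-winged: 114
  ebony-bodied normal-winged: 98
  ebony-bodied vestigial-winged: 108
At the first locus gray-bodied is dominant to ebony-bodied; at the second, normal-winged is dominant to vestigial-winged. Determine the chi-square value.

8.939

A dihybrid testcross with independent assortment gives a 1:1:1:1 ratio.
Total ratio parts = 4. Expected numbers out of 395:
  gray-bodied normal-winged: 395 × 1/4 = 98.75
  gray-bodied vestigial-winged: 395 × 1/4 = 98.75
  ebony-bodied normal-winged: 395 × 1/4 = 98.75
  ebony-bodied vestigial-winged: 395 × 1/4 = 98.75
χ² = Σ (O − E)² / E
  gray-bodied normal-winged: (75 − 98.75)² / 98.75 = 5.7120
  gray-bodied vestigial-winged: (114 − 98.75)² / 98.75 = 2.3551
  ebony-bodied normal-winged: (98 − 98.75)² / 98.75 = 0.0057
  ebony-bodied vestigial-winged: (108 − 98.75)² / 98.75 = 0.8665
χ² = 5.7120 + 2.3551 + 0.0057 + 0.8665 = 8.9393 ≈ 8.939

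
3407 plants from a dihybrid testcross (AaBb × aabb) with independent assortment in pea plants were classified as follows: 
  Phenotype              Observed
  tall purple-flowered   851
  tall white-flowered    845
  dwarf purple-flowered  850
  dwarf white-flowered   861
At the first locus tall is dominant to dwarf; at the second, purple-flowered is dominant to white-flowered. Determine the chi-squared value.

0.158

A dihybrid testcross with independent assortment gives a 1:1:1:1 ratio.
Total ratio parts = 4. Expected numbers out of 3407:
  tall purple-flowered: 3407 × 1/4 = 851.75
  tall white-flowered: 3407 × 1/4 = 851.75
  dwarf purple-flowered: 3407 × 1/4 = 851.75
  dwarf white-flowered: 3407 × 1/4 = 851.75
χ² = Σ (O − E)² / E
  tall purple-flowered: (851 − 851.75)² / 851.75 = 0.0007
  tall white-flowered: (845 − 851.75)² / 851.75 = 0.0535
  dwarf purple-flowered: (850 − 851.75)² / 851.75 = 0.0036
  dwarf white-flowered: (861 − 851.75)² / 851.75 = 0.1005
χ² = 0.0007 + 0.0535 + 0.0036 + 0.1005 = 0.1583 ≈ 0.158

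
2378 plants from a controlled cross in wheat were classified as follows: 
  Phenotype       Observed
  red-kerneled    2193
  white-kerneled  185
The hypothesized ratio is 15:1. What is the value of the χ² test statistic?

The 15:1 ratio has 16 parts, so with N = 2378 the expected counts are:
  red-kerneled: 2378 × 15/16 = 2229.375
  white-kerneled: 2378 × 1/16 = 148.625
χ² = Σ (O − E)² / E
  red-kerneled: (2193 − 2229.375)² / 2229.375 = 0.5935
  white-kerneled: (185 − 148.625)² / 148.625 = 8.9025
χ² = 0.5935 + 8.9025 = 9.496

9.496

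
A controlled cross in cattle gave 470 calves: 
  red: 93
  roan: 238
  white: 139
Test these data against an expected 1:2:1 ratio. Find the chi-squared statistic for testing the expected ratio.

Expected counts for N = 470 under a 1:2:1 ratio (total parts = 4):
  red: 470 × 1/4 = 117.5
  roan: 470 × 2/4 = 235
  white: 470 × 1/4 = 117.5
χ² = Σ (O − E)² / E
  red: (93 − 117.5)² / 117.5 = 5.1085
  roan: (238 − 235)² / 235 = 0.0383
  white: (139 − 117.5)² / 117.5 = 3.9340
χ² = 5.1085 + 0.0383 + 3.9340 = 9.0808 ≈ 9.081

9.081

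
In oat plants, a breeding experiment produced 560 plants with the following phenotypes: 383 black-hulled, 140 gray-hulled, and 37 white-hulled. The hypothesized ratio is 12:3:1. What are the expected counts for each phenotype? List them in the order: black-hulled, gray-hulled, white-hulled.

Expected counts for N = 560 under a 12:3:1 ratio (total parts = 16):
  black-hulled: 560 × 12/16 = 420
  gray-hulled: 560 × 3/16 = 105
  white-hulled: 560 × 1/16 = 35

420, 105, 35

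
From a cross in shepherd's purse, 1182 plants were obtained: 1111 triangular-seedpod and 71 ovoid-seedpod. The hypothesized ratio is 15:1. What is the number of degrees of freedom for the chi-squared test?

1

A goodness-of-fit test with 2 phenotype classes has df = 2 − 1 = 1.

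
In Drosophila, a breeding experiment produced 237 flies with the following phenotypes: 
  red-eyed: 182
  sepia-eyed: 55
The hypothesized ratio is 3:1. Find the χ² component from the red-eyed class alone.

Expected counts for N = 237 under a 3:1 ratio (total parts = 4):
  red-eyed: 237 × 3/4 = 177.75
  sepia-eyed: 237 × 1/4 = 59.25
Contribution of red-eyed: (182 − 177.75)² / 177.75 = 0.1016

0.102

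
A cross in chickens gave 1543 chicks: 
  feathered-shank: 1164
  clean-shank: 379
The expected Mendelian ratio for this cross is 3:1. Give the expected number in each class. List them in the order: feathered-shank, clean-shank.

1157.25, 385.75

Under the 3:1 hypothesis (Σ ratio = 4, N = 1543):
  feathered-shank: 1543 × 3/4 = 1157.25
  clean-shank: 1543 × 1/4 = 385.75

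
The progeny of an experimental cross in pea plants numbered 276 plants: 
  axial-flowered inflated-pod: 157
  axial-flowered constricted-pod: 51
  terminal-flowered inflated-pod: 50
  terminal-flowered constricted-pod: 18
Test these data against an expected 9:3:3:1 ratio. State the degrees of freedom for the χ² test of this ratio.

A goodness-of-fit test with 4 phenotype classes has df = 4 − 1 = 3.

3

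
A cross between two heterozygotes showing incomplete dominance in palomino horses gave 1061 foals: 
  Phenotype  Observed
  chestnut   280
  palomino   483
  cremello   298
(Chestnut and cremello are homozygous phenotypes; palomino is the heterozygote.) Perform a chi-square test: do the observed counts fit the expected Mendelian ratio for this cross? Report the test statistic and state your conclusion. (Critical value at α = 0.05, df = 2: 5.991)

With incomplete dominance, a heterozygote × heterozygote cross gives a 1:2:1 phenotypic ratio.
The 1:2:1 ratio has 4 parts, so with N = 1061 the expected counts are:
  chestnut: 1061 × 1/4 = 265.25
  palomino: 1061 × 2/4 = 530.5
  cremello: 1061 × 1/4 = 265.25
χ² = Σ (O − E)² / E
  chestnut: (280 − 265.25)² / 265.25 = 0.8202
  palomino: (483 − 530.5)² / 530.5 = 4.2531
  cremello: (298 − 265.25)² / 265.25 = 4.0436
χ² = 0.8202 + 4.2531 + 4.0436 = 9.1169 ≈ 9.117
Degrees of freedom = 3 − 1 = 2; critical value at α = 0.05 is 5.991.
Since 9.117 > 5.991, we reject the null hypothesis — the data do not fit the 1:2:1 ratio.

9.117; not consistent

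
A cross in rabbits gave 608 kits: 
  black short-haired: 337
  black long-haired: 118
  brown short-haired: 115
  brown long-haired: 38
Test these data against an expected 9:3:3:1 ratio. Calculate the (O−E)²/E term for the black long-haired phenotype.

0.140

The 9:3:3:1 ratio has 16 parts, so with N = 608 the expected counts are:
  black short-haired: 608 × 9/16 = 342
  black long-haired: 608 × 3/16 = 114
  brown short-haired: 608 × 3/16 = 114
  brown long-haired: 608 × 1/16 = 38
Contribution of black long-haired: (118 − 114)² / 114 = 0.1404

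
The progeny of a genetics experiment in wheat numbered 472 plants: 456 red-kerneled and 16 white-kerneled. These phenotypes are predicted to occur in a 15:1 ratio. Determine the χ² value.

Under the 15:1 hypothesis (Σ ratio = 16, N = 472):
  red-kerneled: 472 × 15/16 = 442.5
  white-kerneled: 472 × 1/16 = 29.5
χ² = Σ (O − E)² / E
  red-kerneled: (456 − 442.5)² / 442.5 = 0.4119
  white-kerneled: (16 − 29.5)² / 29.5 = 6.1780
χ² = 0.4119 + 6.1780 = 6.5899 ≈ 6.590

6.590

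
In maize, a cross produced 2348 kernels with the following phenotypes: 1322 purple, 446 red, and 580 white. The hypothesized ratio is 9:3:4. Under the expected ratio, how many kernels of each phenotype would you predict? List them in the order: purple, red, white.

Total ratio parts = 16. Expected numbers out of 2348:
  purple: 2348 × 9/16 = 1320.75
  red: 2348 × 3/16 = 440.25
  white: 2348 × 4/16 = 587

1320.75, 440.25, 587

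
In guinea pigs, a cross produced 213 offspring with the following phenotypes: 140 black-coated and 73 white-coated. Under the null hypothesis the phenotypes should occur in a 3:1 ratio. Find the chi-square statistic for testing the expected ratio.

9.767

Expected counts for N = 213 under a 3:1 ratio (total parts = 4):
  black-coated: 213 × 3/4 = 159.75
  white-coated: 213 × 1/4 = 53.25
χ² = Σ (O − E)² / E
  black-coated: (140 − 159.75)² / 159.75 = 2.4417
  white-coated: (73 − 53.25)² / 53.25 = 7.3251
χ² = 2.4417 + 7.3251 = 9.7668 ≈ 9.767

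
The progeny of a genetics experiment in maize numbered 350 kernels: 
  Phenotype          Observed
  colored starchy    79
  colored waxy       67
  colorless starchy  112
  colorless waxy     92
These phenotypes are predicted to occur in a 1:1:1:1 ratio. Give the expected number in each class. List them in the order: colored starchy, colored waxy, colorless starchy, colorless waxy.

87.5, 87.5, 87.5, 87.5

Under the 1:1:1:1 hypothesis (Σ ratio = 4, N = 350):
  colored starchy: 350 × 1/4 = 87.5
  colored waxy: 350 × 1/4 = 87.5
  colorless starchy: 350 × 1/4 = 87.5
  colorless waxy: 350 × 1/4 = 87.5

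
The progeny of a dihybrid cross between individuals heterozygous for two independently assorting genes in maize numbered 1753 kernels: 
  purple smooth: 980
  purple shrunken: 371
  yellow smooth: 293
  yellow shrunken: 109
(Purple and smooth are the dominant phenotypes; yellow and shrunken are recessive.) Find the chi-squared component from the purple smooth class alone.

0.037

A dihybrid F₂ with independent assortment and complete dominance at both loci gives a 9:3:3:1 phenotypic ratio.
Total ratio parts = 16. Expected numbers out of 1753:
  purple smooth: 1753 × 9/16 = 986.0625
  purple shrunken: 1753 × 3/16 = 328.6875
  yellow smooth: 1753 × 3/16 = 328.6875
  yellow shrunken: 1753 × 1/16 = 109.5625
Contribution of purple smooth: (980 − 986.0625)² / 986.0625 = 0.0373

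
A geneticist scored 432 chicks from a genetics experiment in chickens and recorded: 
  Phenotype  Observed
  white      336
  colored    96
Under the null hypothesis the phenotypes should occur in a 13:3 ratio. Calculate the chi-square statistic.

Expected counts for N = 432 under a 13:3 ratio (total parts = 16):
  white: 432 × 13/16 = 351
  colored: 432 × 3/16 = 81
χ² = Σ (O − E)² / E
  white: (336 − 351)² / 351 = 0.6410
  colored: (96 − 81)² / 81 = 2.7778
χ² = 0.6410 + 2.7778 = 3.4188 ≈ 3.419

3.419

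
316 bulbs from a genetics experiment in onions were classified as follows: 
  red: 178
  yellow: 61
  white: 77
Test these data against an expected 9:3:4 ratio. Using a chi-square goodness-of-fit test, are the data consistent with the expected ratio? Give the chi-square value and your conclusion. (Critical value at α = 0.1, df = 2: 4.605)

Under the 9:3:4 hypothesis (Σ ratio = 16, N = 316):
  red: 316 × 9/16 = 177.75
  yellow: 316 × 3/16 = 59.25
  white: 316 × 4/16 = 79
χ² = Σ (O − E)² / E
  red: (178 − 177.75)² / 177.75 = 0.0004
  yellow: (61 − 59.25)² / 59.25 = 0.0517
  white: (77 − 79)² / 79 = 0.0506
χ² = 0.0004 + 0.0517 + 0.0506 = 0.1027 ≈ 0.103
Degrees of freedom = 3 − 1 = 2; critical value at α = 0.1 is 4.605.
Since 0.103 < 4.605, we fail to reject the null hypothesis — the data are consistent with the 9:3:4 ratio.

0.103; consistent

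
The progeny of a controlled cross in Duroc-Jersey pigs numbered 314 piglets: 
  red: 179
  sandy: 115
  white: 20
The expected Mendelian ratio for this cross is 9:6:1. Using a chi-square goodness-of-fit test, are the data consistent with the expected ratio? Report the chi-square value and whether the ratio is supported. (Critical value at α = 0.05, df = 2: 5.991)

Expected counts for N = 314 under a 9:6:1 ratio (total parts = 16):
  red: 314 × 9/16 = 176.625
  sandy: 314 × 6/16 = 117.75
  white: 314 × 1/16 = 19.625
χ² = Σ (O − E)² / E
  red: (179 − 176.625)² / 176.625 = 0.0319
  sandy: (115 − 117.75)² / 117.75 = 0.0642
  white: (20 − 19.625)² / 19.625 = 0.0072
χ² = 0.0319 + 0.0642 + 0.0072 = 0.1033 ≈ 0.103
Degrees of freedom = 3 − 1 = 2; critical value at α = 0.05 is 5.991.
Since 0.103 < 5.991, we fail to reject the null hypothesis — the data are consistent with the 9:6:1 ratio.

0.103; consistent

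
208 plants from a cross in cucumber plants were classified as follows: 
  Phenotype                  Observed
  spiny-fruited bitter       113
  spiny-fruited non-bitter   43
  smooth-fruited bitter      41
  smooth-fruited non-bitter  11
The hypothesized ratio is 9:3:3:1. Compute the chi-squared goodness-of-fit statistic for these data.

Expected counts for N = 208 under a 9:3:3:1 ratio (total parts = 16):
  spiny-fruited bitter: 208 × 9/16 = 117
  spiny-fruited non-bitter: 208 × 3/16 = 39
  smooth-fruited bitter: 208 × 3/16 = 39
  smooth-fruited non-bitter: 208 × 1/16 = 13
χ² = Σ (O − E)² / E
  spiny-fruited bitter: (113 − 117)² / 117 = 0.1368
  spiny-fruited non-bitter: (43 − 39)² / 39 = 0.4103
  smooth-fruited bitter: (41 − 39)² / 39 = 0.1026
  smooth-fruited non-bitter: (11 − 13)² / 13 = 0.3077
χ² = 0.1368 + 0.4103 + 0.1026 + 0.3077 = 0.9574 ≈ 0.957

0.957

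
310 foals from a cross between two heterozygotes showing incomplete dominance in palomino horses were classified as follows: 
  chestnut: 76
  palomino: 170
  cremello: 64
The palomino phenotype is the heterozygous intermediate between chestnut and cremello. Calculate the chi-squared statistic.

With incomplete dominance, a heterozygote × heterozygote cross gives a 1:2:1 phenotypic ratio.
Under the 1:2:1 hypothesis (Σ ratio = 4, N = 310):
  chestnut: 310 × 1/4 = 77.5
  palomino: 310 × 2/4 = 155
  cremello: 310 × 1/4 = 77.5
χ² = Σ (O − E)² / E
  chestnut: (76 − 77.5)² / 77.5 = 0.0290
  palomino: (170 − 155)² / 155 = 1.4516
  cremello: (64 − 77.5)² / 77.5 = 2.3516
χ² = 0.0290 + 1.4516 + 2.3516 = 3.8322 ≈ 3.832

3.832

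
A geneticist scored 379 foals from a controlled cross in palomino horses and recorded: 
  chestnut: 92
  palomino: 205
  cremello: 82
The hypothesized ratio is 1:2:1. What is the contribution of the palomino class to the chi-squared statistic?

Expected counts for N = 379 under a 1:2:1 ratio (total parts = 4):
  chestnut: 379 × 1/4 = 94.75
  palomino: 379 × 2/4 = 189.5
  cremello: 379 × 1/4 = 94.75
Contribution of palomino: (205 − 189.5)² / 189.5 = 1.2678

1.268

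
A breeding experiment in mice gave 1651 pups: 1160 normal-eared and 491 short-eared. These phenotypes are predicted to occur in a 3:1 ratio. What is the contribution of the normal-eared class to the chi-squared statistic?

4.945

Total ratio parts = 4. Expected numbers out of 1651:
  normal-eared: 1651 × 3/4 = 1238.25
  short-eared: 1651 × 1/4 = 412.75
Contribution of normal-eared: (1160 − 1238.25)² / 1238.25 = 4.9449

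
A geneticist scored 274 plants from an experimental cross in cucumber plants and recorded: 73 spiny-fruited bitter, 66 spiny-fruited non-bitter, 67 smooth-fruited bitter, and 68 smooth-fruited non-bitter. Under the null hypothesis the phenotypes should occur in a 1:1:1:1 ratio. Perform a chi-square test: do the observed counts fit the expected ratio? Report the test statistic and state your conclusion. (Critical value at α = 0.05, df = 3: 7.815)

0.423; consistent

Total ratio parts = 4. Expected numbers out of 274:
  spiny-fruited bitter: 274 × 1/4 = 68.5
  spiny-fruited non-bitter: 274 × 1/4 = 68.5
  smooth-fruited bitter: 274 × 1/4 = 68.5
  smooth-fruited non-bitter: 274 × 1/4 = 68.5
χ² = Σ (O − E)² / E
  spiny-fruited bitter: (73 − 68.5)² / 68.5 = 0.2956
  spiny-fruited non-bitter: (66 − 68.5)² / 68.5 = 0.0912
  smooth-fruited bitter: (67 − 68.5)² / 68.5 = 0.0328
  smooth-fruited non-bitter: (68 − 68.5)² / 68.5 = 0.0036
χ² = 0.2956 + 0.0912 + 0.0328 + 0.0036 = 0.4232 ≈ 0.423
Degrees of freedom = 4 − 1 = 3; critical value at α = 0.05 is 7.815.
Since 0.423 < 7.815, we fail to reject the null hypothesis — the data are consistent with the 1:1:1:1 ratio.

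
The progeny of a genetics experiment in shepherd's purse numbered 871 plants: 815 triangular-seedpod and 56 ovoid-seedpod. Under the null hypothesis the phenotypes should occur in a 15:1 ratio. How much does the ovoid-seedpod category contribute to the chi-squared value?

Expected counts for N = 871 under a 15:1 ratio (total parts = 16):
  triangular-seedpod: 871 × 15/16 = 816.5625
  ovoid-seedpod: 871 × 1/16 = 54.4375
Contribution of ovoid-seedpod: (56 − 54.4375)² / 54.4375 = 0.0448

0.045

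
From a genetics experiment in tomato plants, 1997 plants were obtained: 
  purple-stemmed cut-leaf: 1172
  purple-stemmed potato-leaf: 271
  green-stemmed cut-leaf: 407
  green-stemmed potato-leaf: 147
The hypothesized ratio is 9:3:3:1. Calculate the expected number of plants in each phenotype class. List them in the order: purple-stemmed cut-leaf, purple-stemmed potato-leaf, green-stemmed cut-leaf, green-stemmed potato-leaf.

1123.3125, 374.4375, 374.4375, 124.8125

Expected counts for N = 1997 under a 9:3:3:1 ratio (total parts = 16):
  purple-stemmed cut-leaf: 1997 × 9/16 = 1123.3125
  purple-stemmed potato-leaf: 1997 × 3/16 = 374.4375
  green-stemmed cut-leaf: 1997 × 3/16 = 374.4375
  green-stemmed potato-leaf: 1997 × 1/16 = 124.8125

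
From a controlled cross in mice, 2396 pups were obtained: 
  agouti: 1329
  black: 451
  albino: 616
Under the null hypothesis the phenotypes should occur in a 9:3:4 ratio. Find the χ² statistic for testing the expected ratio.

Expected counts for N = 2396 under a 9:3:4 ratio (total parts = 16):
  agouti: 2396 × 9/16 = 1347.75
  black: 2396 × 3/16 = 449.25
  albino: 2396 × 4/16 = 599
χ² = Σ (O − E)² / E
  agouti: (1329 − 1347.75)² / 1347.75 = 0.2609
  black: (451 − 449.25)² / 449.25 = 0.0068
  albino: (616 − 599)² / 599 = 0.4825
χ² = 0.2609 + 0.0068 + 0.4825 = 0.7502 ≈ 0.750

0.750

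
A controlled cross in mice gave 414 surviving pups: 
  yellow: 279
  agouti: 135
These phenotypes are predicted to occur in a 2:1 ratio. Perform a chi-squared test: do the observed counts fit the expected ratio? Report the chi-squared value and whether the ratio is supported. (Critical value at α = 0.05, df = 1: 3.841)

0.098; consistent

Expected counts for N = 414 under a 2:1 ratio (total parts = 3):
  yellow: 414 × 2/3 = 276
  agouti: 414 × 1/3 = 138
χ² = Σ (O − E)² / E
  yellow: (279 − 276)² / 276 = 0.0326
  agouti: (135 − 138)² / 138 = 0.0652
χ² = 0.0326 + 0.0652 = 0.0978 ≈ 0.098
Degrees of freedom = 2 − 1 = 1; critical value at α = 0.05 is 3.841.
Since 0.098 < 3.841, we fail to reject the null hypothesis — the data are consistent with the 2:1 ratio.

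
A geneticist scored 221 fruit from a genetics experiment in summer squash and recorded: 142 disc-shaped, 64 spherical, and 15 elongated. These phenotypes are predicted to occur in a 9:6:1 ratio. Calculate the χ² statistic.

Expected counts for N = 221 under a 9:6:1 ratio (total parts = 16):
  disc-shaped: 221 × 9/16 = 124.3125
  spherical: 221 × 6/16 = 82.875
  elongated: 221 × 1/16 = 13.8125
χ² = Σ (O − E)² / E
  disc-shaped: (142 − 124.3125)² / 124.3125 = 2.5166
  spherical: (64 − 82.875)² / 82.875 = 4.2988
  elongated: (15 − 13.8125)² / 13.8125 = 0.1021
χ² = 2.5166 + 4.2988 + 0.1021 = 6.9175 ≈ 6.918

6.918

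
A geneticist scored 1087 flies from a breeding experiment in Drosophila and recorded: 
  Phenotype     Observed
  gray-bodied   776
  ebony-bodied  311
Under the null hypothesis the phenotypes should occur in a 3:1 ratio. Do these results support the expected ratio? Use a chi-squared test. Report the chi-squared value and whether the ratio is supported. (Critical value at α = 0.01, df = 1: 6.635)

7.559; not consistent

Total ratio parts = 4. Expected numbers out of 1087:
  gray-bodied: 1087 × 3/4 = 815.25
  ebony-bodied: 1087 × 1/4 = 271.75
χ² = Σ (O − E)² / E
  gray-bodied: (776 − 815.25)² / 815.25 = 1.8897
  ebony-bodied: (311 − 271.75)² / 271.75 = 5.6690
χ² = 1.8897 + 5.6690 = 7.5587 ≈ 7.559
Degrees of freedom = 2 − 1 = 1; critical value at α = 0.01 is 6.635.
Since 7.559 > 6.635, we reject the null hypothesis — the data do not fit the 3:1 ratio.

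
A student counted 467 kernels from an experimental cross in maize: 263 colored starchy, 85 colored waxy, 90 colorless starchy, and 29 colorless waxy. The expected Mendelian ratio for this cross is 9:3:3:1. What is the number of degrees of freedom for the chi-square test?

3

A goodness-of-fit test with 4 phenotype classes has df = 4 − 1 = 3.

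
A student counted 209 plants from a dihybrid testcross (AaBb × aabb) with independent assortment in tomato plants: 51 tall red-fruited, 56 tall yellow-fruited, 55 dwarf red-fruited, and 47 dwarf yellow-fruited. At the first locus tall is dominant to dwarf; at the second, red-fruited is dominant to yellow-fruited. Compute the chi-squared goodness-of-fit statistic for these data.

A dihybrid testcross with independent assortment gives a 1:1:1:1 ratio.
The 1:1:1:1 ratio has 4 parts, so with N = 209 the expected counts are:
  tall red-fruited: 209 × 1/4 = 52.25
  tall yellow-fruited: 209 × 1/4 = 52.25
  dwarf red-fruited: 209 × 1/4 = 52.25
  dwarf yellow-fruited: 209 × 1/4 = 52.25
χ² = Σ (O − E)² / E
  tall red-fruited: (51 − 52.25)² / 52.25 = 0.0299
  tall yellow-fruited: (56 − 52.25)² / 52.25 = 0.2691
  dwarf red-fruited: (55 − 52.25)² / 52.25 = 0.1447
  dwarf yellow-fruited: (47 − 52.25)² / 52.25 = 0.5275
χ² = 0.0299 + 0.2691 + 0.1447 + 0.5275 = 0.9712 ≈ 0.971

0.971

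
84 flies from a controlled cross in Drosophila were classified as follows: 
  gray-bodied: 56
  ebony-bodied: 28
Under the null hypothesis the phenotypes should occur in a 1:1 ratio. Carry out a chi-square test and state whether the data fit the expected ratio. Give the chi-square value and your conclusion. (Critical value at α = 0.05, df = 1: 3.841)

9.333; not consistent

Total ratio parts = 2. Expected numbers out of 84:
  gray-bodied: 84 × 1/2 = 42
  ebony-bodied: 84 × 1/2 = 42
χ² = Σ (O − E)² / E
  gray-bodied: (56 − 42)² / 42 = 4.6667
  ebony-bodied: (28 − 42)² / 42 = 4.6667
χ² = 4.6667 + 4.6667 = 9.3334 ≈ 9.333
Degrees of freedom = 2 − 1 = 1; critical value at α = 0.05 is 3.841.
Since 9.333 > 3.841, we reject the null hypothesis — the data do not fit the 1:1 ratio.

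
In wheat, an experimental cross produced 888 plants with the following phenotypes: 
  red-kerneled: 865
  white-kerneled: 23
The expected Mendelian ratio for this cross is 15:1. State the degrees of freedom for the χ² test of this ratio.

A goodness-of-fit test with 2 phenotype classes has df = 2 − 1 = 1.

1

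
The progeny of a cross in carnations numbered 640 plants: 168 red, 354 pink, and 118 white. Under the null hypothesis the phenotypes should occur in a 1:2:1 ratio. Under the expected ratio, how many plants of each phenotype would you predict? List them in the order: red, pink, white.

The 1:2:1 ratio has 4 parts, so with N = 640 the expected counts are:
  red: 640 × 1/4 = 160
  pink: 640 × 2/4 = 320
  white: 640 × 1/4 = 160

160, 320, 160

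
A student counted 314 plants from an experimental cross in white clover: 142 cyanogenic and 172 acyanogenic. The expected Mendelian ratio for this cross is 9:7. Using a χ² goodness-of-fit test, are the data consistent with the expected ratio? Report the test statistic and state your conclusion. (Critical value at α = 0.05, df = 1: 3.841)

15.515; not consistent

The 9:7 ratio has 16 parts, so with N = 314 the expected counts are:
  cyanogenic: 314 × 9/16 = 176.625
  acyanogenic: 314 × 7/16 = 137.375
χ² = Σ (O − E)² / E
  cyanogenic: (142 − 176.625)² / 176.625 = 6.7878
  acyanogenic: (172 − 137.375)² / 137.375 = 8.7271
χ² = 6.7878 + 8.7271 = 15.5149 ≈ 15.515
Degrees of freedom = 2 − 1 = 1; critical value at α = 0.05 is 3.841.
Since 15.515 > 3.841, we reject the null hypothesis — the data do not fit the 9:7 ratio.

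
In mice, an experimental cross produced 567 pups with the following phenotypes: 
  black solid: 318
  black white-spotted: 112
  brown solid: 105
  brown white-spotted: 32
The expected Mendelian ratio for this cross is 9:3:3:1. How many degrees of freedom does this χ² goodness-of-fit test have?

A goodness-of-fit test with 4 phenotype classes has df = 4 − 1 = 3.

3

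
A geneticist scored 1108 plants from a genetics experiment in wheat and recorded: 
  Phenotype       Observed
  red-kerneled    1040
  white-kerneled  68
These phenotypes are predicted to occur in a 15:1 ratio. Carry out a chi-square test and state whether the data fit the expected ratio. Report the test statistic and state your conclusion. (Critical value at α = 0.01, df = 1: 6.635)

Under the 15:1 hypothesis (Σ ratio = 16, N = 1108):
  red-kerneled: 1108 × 15/16 = 1038.75
  white-kerneled: 1108 × 1/16 = 69.25
χ² = Σ (O − E)² / E
  red-kerneled: (1040 − 1038.75)² / 1038.75 = 0.0015
  white-kerneled: (68 − 69.25)² / 69.25 = 0.0226
χ² = 0.0015 + 0.0226 = 0.0241 ≈ 0.024
Degrees of freedom = 2 − 1 = 1; critical value at α = 0.01 is 6.635.
Since 0.024 < 6.635, we fail to reject the null hypothesis — the data are consistent with the 15:1 ratio.

0.024; consistent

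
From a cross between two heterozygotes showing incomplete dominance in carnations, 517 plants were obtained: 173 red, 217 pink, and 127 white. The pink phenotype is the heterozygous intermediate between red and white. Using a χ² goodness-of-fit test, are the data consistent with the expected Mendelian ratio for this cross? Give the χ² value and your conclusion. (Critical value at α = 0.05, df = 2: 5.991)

With incomplete dominance, a heterozygote × heterozygote cross gives a 1:2:1 phenotypic ratio.
Under the 1:2:1 hypothesis (Σ ratio = 4, N = 517):
  red: 517 × 1/4 = 129.25
  pink: 517 × 2/4 = 258.5
  white: 517 × 1/4 = 129.25
χ² = Σ (O − E)² / E
  red: (173 − 129.25)² / 129.25 = 14.8090
  pink: (217 − 258.5)² / 258.5 = 6.6625
  white: (127 − 129.25)² / 129.25 = 0.0392
χ² = 14.8090 + 6.6625 + 0.0392 = 21.5107 ≈ 21.511
Degrees of freedom = 3 − 1 = 2; critical value at α = 0.05 is 5.991.
Since 21.511 > 5.991, we reject the null hypothesis — the data do not fit the 1:2:1 ratio.

21.511; not consistent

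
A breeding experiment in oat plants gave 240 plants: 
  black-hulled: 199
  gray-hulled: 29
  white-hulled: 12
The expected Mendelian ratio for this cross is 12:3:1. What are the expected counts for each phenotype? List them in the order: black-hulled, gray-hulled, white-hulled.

Expected counts for N = 240 under a 12:3:1 ratio (total parts = 16):
  black-hulled: 240 × 12/16 = 180
  gray-hulled: 240 × 3/16 = 45
  white-hulled: 240 × 1/16 = 15

180, 45, 15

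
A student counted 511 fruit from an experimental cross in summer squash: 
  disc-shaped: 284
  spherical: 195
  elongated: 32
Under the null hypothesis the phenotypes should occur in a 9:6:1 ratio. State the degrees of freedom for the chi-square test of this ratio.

2

A goodness-of-fit test with 3 phenotype classes has df = 3 − 1 = 2.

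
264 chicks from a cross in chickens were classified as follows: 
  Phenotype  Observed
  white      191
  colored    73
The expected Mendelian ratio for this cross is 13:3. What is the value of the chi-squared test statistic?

Expected counts for N = 264 under a 13:3 ratio (total parts = 16):
  white: 264 × 13/16 = 214.5
  colored: 264 × 3/16 = 49.5
χ² = Σ (O − E)² / E
  white: (191 − 214.5)² / 214.5 = 2.5746
  colored: (73 − 49.5)² / 49.5 = 11.1566
χ² = 2.5746 + 11.1566 = 13.7312 ≈ 13.731

13.731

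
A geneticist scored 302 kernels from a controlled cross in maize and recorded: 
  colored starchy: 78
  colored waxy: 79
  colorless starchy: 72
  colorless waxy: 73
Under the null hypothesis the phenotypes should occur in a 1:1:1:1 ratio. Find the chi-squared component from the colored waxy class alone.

0.162

The 1:1:1:1 ratio has 4 parts, so with N = 302 the expected counts are:
  colored starchy: 302 × 1/4 = 75.5
  colored waxy: 302 × 1/4 = 75.5
  colorless starchy: 302 × 1/4 = 75.5
  colorless waxy: 302 × 1/4 = 75.5
Contribution of colored waxy: (79 − 75.5)² / 75.5 = 0.1623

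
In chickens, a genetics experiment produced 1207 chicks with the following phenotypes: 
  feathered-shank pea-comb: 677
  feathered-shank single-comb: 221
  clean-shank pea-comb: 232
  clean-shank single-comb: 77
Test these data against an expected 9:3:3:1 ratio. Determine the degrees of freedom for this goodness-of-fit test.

3

A goodness-of-fit test with 4 phenotype classes has df = 4 − 1 = 3.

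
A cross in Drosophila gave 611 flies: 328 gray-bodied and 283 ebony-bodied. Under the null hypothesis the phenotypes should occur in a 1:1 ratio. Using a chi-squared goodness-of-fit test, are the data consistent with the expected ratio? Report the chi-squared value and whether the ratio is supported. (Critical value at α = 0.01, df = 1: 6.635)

3.314; consistent

Under the 1:1 hypothesis (Σ ratio = 2, N = 611):
  gray-bodied: 611 × 1/2 = 305.5
  ebony-bodied: 611 × 1/2 = 305.5
χ² = Σ (O − E)² / E
  gray-bodied: (328 − 305.5)² / 305.5 = 1.6571
  ebony-bodied: (283 − 305.5)² / 305.5 = 1.6571
χ² = 1.6571 + 1.6571 = 3.3142 ≈ 3.314
Degrees of freedom = 2 − 1 = 1; critical value at α = 0.01 is 6.635.
Since 3.314 < 6.635, we fail to reject the null hypothesis — the data are consistent with the 1:1 ratio.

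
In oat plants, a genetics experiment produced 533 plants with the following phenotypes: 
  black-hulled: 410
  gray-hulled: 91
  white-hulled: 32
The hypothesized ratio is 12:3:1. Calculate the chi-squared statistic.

Expected counts for N = 533 under a 12:3:1 ratio (total parts = 16):
  black-hulled: 533 × 12/16 = 399.75
  gray-hulled: 533 × 3/16 = 99.9375
  white-hulled: 533 × 1/16 = 33.3125
χ² = Σ (O − E)² / E
  black-hulled: (410 − 399.75)² / 399.75 = 0.2628
  gray-hulled: (91 − 99.9375)² / 99.9375 = 0.7993
  white-hulled: (32 − 33.3125)² / 33.3125 = 0.0517
χ² = 0.2628 + 0.7993 + 0.0517 = 1.1138 ≈ 1.114

1.114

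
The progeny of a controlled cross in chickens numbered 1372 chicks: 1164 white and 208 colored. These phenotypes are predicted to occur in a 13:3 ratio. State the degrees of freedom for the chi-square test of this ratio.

1

A goodness-of-fit test with 2 phenotype classes has df = 2 − 1 = 1.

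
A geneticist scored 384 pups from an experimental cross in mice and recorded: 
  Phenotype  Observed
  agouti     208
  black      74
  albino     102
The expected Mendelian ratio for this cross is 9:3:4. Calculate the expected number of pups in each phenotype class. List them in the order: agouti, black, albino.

The 9:3:4 ratio has 16 parts, so with N = 384 the expected counts are:
  agouti: 384 × 9/16 = 216
  black: 384 × 3/16 = 72
  albino: 384 × 4/16 = 96

216, 72, 96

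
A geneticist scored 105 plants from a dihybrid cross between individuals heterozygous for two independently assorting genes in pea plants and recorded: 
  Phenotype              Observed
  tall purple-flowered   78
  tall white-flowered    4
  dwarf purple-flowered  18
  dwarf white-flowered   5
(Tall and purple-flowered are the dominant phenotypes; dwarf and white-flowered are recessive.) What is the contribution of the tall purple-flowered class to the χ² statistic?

A dihybrid F₂ with independent assortment and complete dominance at both loci gives a 9:3:3:1 phenotypic ratio.
Under the 9:3:3:1 hypothesis (Σ ratio = 16, N = 105):
  tall purple-flowered: 105 × 9/16 = 59.0625
  tall white-flowered: 105 × 3/16 = 19.6875
  dwarf purple-flowered: 105 × 3/16 = 19.6875
  dwarf white-flowered: 105 × 1/16 = 6.5625
Contribution of tall purple-flowered: (78 − 59.0625)² / 59.0625 = 6.0720

6.072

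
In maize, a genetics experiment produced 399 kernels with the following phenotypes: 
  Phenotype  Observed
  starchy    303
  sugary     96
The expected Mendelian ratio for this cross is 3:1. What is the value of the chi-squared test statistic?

0.188

Under the 3:1 hypothesis (Σ ratio = 4, N = 399):
  starchy: 399 × 3/4 = 299.25
  sugary: 399 × 1/4 = 99.75
χ² = Σ (O − E)² / E
  starchy: (303 − 299.25)² / 299.25 = 0.0470
  sugary: (96 − 99.75)² / 99.75 = 0.1410
χ² = 0.0470 + 0.1410 = 0.188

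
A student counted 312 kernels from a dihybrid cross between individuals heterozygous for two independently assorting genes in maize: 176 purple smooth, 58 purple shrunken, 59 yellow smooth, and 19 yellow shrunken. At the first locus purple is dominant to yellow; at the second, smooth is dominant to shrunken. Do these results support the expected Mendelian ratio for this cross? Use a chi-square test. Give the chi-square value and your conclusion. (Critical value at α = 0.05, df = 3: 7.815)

0.023; consistent

A dihybrid F₂ with independent assortment and complete dominance at both loci gives a 9:3:3:1 phenotypic ratio.
Total ratio parts = 16. Expected numbers out of 312:
  purple smooth: 312 × 9/16 = 175.5
  purple shrunken: 312 × 3/16 = 58.5
  yellow smooth: 312 × 3/16 = 58.5
  yellow shrunken: 312 × 1/16 = 19.5
χ² = Σ (O − E)² / E
  purple smooth: (176 − 175.5)² / 175.5 = 0.0014
  purple shrunken: (58 − 58.5)² / 58.5 = 0.0043
  yellow smooth: (59 − 58.5)² / 58.5 = 0.0043
  yellow shrunken: (19 − 19.5)² / 19.5 = 0.0128
χ² = 0.0014 + 0.0043 + 0.0043 + 0.0128 = 0.0228 ≈ 0.023
Degrees of freedom = 4 − 1 = 3; critical value at α = 0.05 is 7.815.
Since 0.023 < 7.815, we fail to reject the null hypothesis — the data are consistent with the 9:3:3:1 ratio.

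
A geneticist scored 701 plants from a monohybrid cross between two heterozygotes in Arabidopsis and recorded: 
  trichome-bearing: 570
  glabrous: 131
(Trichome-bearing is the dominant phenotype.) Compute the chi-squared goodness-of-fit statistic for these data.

For a monohybrid cross between heterozygotes with complete dominance, the expected phenotypic ratio is 3:1.
Expected counts for N = 701 under a 3:1 ratio (total parts = 4):
  trichome-bearing: 701 × 3/4 = 525.75
  glabrous: 701 × 1/4 = 175.25
χ² = Σ (O − E)² / E
  trichome-bearing: (570 − 525.75)² / 525.75 = 3.7243
  glabrous: (131 − 175.25)² / 175.25 = 11.1730
χ² = 3.7243 + 11.1730 = 14.8973 ≈ 14.897

14.897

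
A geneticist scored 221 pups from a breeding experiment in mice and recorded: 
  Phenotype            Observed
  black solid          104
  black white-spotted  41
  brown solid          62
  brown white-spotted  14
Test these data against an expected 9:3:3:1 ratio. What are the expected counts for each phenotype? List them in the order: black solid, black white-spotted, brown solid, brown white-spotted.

Total ratio parts = 16. Expected numbers out of 221:
  black solid: 221 × 9/16 = 124.3125
  black white-spotted: 221 × 3/16 = 41.4375
  brown solid: 221 × 3/16 = 41.4375
  brown white-spotted: 221 × 1/16 = 13.8125

124.3125, 41.4375, 41.4375, 13.8125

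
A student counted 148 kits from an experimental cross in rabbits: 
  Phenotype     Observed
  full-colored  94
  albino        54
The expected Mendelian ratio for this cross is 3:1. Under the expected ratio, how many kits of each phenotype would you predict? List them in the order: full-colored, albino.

111, 37

Expected counts for N = 148 under a 3:1 ratio (total parts = 4):
  full-colored: 148 × 3/4 = 111
  albino: 148 × 1/4 = 37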